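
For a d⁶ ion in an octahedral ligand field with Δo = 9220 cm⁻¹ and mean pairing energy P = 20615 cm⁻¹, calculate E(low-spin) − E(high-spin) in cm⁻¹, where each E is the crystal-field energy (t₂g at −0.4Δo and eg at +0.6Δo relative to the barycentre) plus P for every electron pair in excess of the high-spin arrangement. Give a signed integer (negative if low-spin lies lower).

22790

High-spin d⁶ fills as t₂g⁴ eg² with CFSE 4(−0.4) + 2(+0.6) = -0.4Δo = -3688 cm⁻¹.
Low-spin: t₂g⁶ eg⁰, orbital CFSE = -2.4Δo = -22128 cm⁻¹; plus 2 excess pairs × P = +41230 cm⁻¹; total 19102 cm⁻¹.
The difference is 19102 − (-3688) = 22790 cm⁻¹, so high-spin lies lower.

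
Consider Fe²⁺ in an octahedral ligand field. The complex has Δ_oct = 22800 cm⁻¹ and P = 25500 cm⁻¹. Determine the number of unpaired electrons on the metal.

4

Fe²⁺: group 8, so d-count = 8 − 2 = 6.
Here Δ_oct < P (22800 < 25500), so the high-spin state is favoured.
That gives t2g^4 e_g^2.
Unpaired electrons: 4.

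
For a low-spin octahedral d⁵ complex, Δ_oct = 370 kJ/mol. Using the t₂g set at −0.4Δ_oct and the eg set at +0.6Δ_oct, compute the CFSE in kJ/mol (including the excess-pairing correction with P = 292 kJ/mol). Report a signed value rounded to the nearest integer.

-156

The d⁵ electrons fill as t₂g⁵ eg⁰.
Orbital CFSE = 5(-0.4) + 0(0.6) = -2.0Δ_oct = -2.0 × 370 = -740 kJ/mol.
Pairing penalty: 2 pairs vs 0 in the high-spin reference → 2 extra × P = 584 kJ/mol.
Combining: -740 + 584 = -156 kJ/mol.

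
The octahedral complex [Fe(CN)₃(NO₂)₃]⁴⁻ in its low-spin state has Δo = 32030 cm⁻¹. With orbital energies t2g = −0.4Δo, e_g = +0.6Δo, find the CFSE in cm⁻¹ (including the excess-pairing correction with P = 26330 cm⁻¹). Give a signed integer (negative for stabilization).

-24212

Ligand charges: 3×(-1) from CN⁻ and 3×(-1) from NO₂⁻ sum to -6; with overall charge -4, Fe is +2.
Fe sits in group 8; removing 2 electrons leaves Fe²⁺ with 8 − 2 = 6 d electrons.
The d⁶ electrons fill as t2g^6 e_g^0.
CFSE(orbital) = 6×(-0.4Δo) + 0×(0.6Δo) = -2.4Δo; with Δo = 32030 cm⁻¹ that is -76872 cm⁻¹.
Relative to high-spin t2g^4 e_g^2 (1 paired), the low-spin configuration has 2 additional pairs, contributing +2 × 26330 = +52660 cm⁻¹.
Net CFSE = -76872 + 52660 = -24212 cm⁻¹.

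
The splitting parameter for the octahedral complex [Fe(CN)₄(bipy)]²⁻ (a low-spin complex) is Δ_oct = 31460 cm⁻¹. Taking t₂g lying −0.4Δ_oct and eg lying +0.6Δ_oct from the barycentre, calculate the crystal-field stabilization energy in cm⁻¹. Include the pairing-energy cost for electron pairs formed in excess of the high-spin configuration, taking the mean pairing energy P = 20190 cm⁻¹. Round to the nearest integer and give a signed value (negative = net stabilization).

Ligand charges: 4×(-1) from CN⁻ and 1×(+0) from bipy sum to -4; with overall charge -2, Fe is +2.
Group 8 minus oxidation state +2 gives a d⁶ configuration for Fe²⁺.
Electron filling gives t₂g⁶ eg⁰.
CFSE(orbital) = 6×(-0.4Δ_oct) + 0×(0.6Δ_oct) = -2.4Δ_oct; with Δ_oct = 31460 cm⁻¹ that is -75504 cm⁻¹.
High-spin d⁶ would be t₂g⁴ eg² with 1 pair; low-spin has 3, so 2 excess pairs cost +2P = +40380 cm⁻¹.
Overall CFSE = -75504 + 40380 = -35124 cm⁻¹.

-35124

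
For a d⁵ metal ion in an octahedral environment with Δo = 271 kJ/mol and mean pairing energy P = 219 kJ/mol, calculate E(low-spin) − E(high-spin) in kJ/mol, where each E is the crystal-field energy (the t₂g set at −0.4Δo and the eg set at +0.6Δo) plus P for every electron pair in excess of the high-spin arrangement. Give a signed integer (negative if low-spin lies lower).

High-spin d⁵ fills as t₂g³ eg² with CFSE 3(−0.4) + 2(+0.6) = 0.0Δo = 0 kJ/mol.
Low-spin t₂g⁵ eg⁰ gives -2.0Δo = -542 kJ/mol, but forming 2 extra pairs costs 2P = 438 kJ/mol, so E(LS) = -542 + 438 = -104 kJ/mol.
Thus E(LS) − E(HS) = -104 kJ/mol.

-104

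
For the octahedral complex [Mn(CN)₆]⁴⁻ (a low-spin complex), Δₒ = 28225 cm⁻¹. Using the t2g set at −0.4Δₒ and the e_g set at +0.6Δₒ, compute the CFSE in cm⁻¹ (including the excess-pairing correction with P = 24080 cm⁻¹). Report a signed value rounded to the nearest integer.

Each CN⁻ contributes -1; 6 × (-1) = -6. With overall charge -4, Mn is in the +2 oxidation state.
Mn²⁺: group 7, so d-count = 7 − 2 = 5.
The d⁵ electrons fill as t2g^5 e_g^0.
CFSE(orbital) = 5×(-0.4Δₒ) + 0×(0.6Δₒ) = -2.0Δₒ; with Δₒ = 28225 cm⁻¹ that is -56450 cm⁻¹.
Pairing penalty: 2 pairs vs 0 in the high-spin reference → 2 extra × P = 48160 cm⁻¹.
Net CFSE = -56450 + 48160 = -8290 cm⁻¹.

-8290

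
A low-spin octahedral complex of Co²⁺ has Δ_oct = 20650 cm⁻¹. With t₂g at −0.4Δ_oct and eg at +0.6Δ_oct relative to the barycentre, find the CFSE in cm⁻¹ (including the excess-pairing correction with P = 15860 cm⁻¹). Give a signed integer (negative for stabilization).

-21310

Co²⁺: group 9, so d-count = 9 − 2 = 7.
Electron filling gives t₂g⁶ eg¹.
CFSE(orbital) = 6×(-0.4Δ_oct) + 1×(0.6Δ_oct) = -1.8Δ_oct; with Δ_oct = 20650 cm⁻¹ that is -37170 cm⁻¹.
Relative to high-spin t₂g⁵ eg² (2 paired), the low-spin configuration has 1 additional pair, contributing +1 × 15860 = +15860 cm⁻¹.
Combining: -37170 + 15860 = -21310 cm⁻¹.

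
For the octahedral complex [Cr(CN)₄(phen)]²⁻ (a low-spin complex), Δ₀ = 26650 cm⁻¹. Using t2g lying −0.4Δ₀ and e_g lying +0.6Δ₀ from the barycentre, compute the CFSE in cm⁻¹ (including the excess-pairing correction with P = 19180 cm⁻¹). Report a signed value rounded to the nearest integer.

-23460

Ligand charges: 4×(-1) from CN⁻ and 1×(+0) from phen sum to -4; with overall charge -2, Cr is +2.
Cr²⁺: group 6, so d-count = 6 − 2 = 4.
Electron filling gives t2g^4 e_g^0.
Orbital CFSE = 4(-0.4) + 0(0.6) = -1.6Δ₀ = -1.6 × 26650 = -42640 cm⁻¹.
Pairing penalty: 1 pair vs 0 in the high-spin reference → 1 extra × P = 19180 cm⁻¹.
Net CFSE = -42640 + 19180 = -23460 cm⁻¹.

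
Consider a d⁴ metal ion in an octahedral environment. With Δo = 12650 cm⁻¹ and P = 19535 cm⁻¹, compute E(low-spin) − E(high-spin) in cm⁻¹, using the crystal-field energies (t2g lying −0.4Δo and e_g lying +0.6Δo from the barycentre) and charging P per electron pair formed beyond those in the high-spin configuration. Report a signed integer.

6885

In the high-spin limit (t2g^3 e_g^1) the orbital term is -0.6Δo = -7590 cm⁻¹, with no excess pairing.
Low-spin: t2g^4 e_g^0, orbital CFSE = -1.6Δo = -20240 cm⁻¹; plus 1 excess pair × P = +19535 cm⁻¹; total -705 cm⁻¹.
The difference is -705 − (-7590) = 6885 cm⁻¹, so high-spin lies lower.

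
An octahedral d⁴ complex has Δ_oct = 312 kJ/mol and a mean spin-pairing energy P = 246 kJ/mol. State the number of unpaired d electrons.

2

With Δ_oct > P the complex is low-spin.
That gives t₂g⁴ eg⁰.
Unpaired electrons: 2.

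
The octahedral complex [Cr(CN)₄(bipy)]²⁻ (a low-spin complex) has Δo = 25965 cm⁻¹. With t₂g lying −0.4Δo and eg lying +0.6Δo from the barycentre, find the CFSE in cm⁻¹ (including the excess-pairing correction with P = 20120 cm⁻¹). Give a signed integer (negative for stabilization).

Ligand charges: 4×(-1) from CN⁻ and 1×(+0) from bipy sum to -4; with overall charge -2, Cr is +2.
Cr sits in group 6; removing 2 electrons leaves Cr²⁺ with 6 − 2 = 4 d electrons.
Configuration: t₂g⁴ eg⁰.
The orbital stabilization is -1.6Δo = -1.6 × 25965 = -41544 cm⁻¹.
Relative to high-spin t₂g³ eg¹ (0 paired), the low-spin configuration has 1 additional pair, contributing +1 × 20120 = +20120 cm⁻¹.
Net CFSE = -41544 + 20120 = -21424 cm⁻¹.

-21424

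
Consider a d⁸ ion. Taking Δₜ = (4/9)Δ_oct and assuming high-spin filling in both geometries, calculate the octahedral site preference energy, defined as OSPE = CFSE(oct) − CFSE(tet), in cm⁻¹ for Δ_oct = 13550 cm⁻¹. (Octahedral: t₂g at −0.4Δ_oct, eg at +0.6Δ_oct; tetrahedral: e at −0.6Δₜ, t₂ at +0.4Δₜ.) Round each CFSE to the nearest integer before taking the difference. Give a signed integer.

Octahedral (high-spin): t2g^6 e_g^2, CFSE = 6(−0.4) + 2(+0.6) = -1.2Δ_oct = -1.2 × 13550 = -16260 cm⁻¹.
Tetrahedral: e^4 t2^4, CFSE = 4(−0.6) + 4(+0.4) = -0.8Δₜ = -0.8 × (4/9) × 13550 = -4818 cm⁻¹.
OSPE = -16260 − (-4818) = -11442 cm⁻¹.

-11442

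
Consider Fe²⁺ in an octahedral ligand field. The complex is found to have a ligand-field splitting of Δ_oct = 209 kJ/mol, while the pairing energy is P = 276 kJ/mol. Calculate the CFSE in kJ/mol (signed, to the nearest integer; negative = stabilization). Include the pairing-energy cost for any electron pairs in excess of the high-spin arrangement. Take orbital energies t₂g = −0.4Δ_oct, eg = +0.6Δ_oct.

Fe is in group 8, so Fe²⁺ is d⁶ (8 − 2 = 6).
Here Δ_oct < P (209 < 276), so the high-spin state is favoured.
Configuration: t₂g⁴ eg².
Orbital CFSE = -0.4Δ_oct = -0.4 × 209 = -84 kJ/mol.
High-spin has no excess pairs, so no pairing correction applies.

-84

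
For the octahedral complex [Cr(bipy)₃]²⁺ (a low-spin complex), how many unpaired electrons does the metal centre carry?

bipy is neutral, so the +2 overall charge sits on Cr: oxidation state +2.
Cr sits in group 6; removing 2 electrons leaves Cr²⁺ with 6 − 2 = 4 d electrons.
Configuration: t2g^4 e_g^0, giving 2 unpaired electrons.

2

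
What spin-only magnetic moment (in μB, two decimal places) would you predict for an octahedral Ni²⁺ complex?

Group 10 minus oxidation state +2 gives a d⁸ configuration for Ni²⁺.
Configuration: t₂g⁶ eg² → 2 unpaired electrons.
μ(spin-only) = √[2(2+2)] = √8 ≈ 2.83 μB.

2.83 μB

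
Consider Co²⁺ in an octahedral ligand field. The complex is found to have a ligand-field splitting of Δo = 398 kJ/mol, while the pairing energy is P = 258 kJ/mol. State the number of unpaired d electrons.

1

Co²⁺: group 9, so d-count = 9 − 2 = 7.
With Δo > P the complex is low-spin.
That gives t₂g⁶ eg¹.
Unpaired electrons: 1.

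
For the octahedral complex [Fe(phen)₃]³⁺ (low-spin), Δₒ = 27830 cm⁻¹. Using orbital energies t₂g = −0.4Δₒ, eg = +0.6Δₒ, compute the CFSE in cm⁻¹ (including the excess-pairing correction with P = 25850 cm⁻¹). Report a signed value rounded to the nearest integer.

-3960

phen is neutral, so the +3 overall charge sits on Fe: oxidation state +3.
Group 8 minus oxidation state +3 gives a d⁵ configuration for Fe³⁺.
The d⁵ electrons fill as t₂g⁵ eg⁰.
CFSE(orbital) = 5×(-0.4Δₒ) + 0×(0.6Δₒ) = -2.0Δₒ; with Δₒ = 27830 cm⁻¹ that is -55660 cm⁻¹.
Relative to high-spin t₂g³ eg² (0 paired), the low-spin configuration has 2 additional pairs, contributing +2 × 25850 = +51700 cm⁻¹.
Net CFSE = -55660 + 51700 = -3960 cm⁻¹.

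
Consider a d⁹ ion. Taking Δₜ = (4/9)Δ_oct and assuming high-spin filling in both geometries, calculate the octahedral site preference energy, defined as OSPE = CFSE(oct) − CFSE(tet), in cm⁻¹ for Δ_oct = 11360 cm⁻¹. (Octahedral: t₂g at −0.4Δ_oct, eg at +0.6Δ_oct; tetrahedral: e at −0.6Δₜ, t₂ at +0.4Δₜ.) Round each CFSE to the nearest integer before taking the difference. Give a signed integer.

Octahedral (high-spin): t2g^6 e_g^3, CFSE = 6(−0.4) + 3(+0.6) = -0.6Δ_oct = -0.6 × 11360 = -6816 cm⁻¹.
Tetrahedral: e^4 t2^5, CFSE = 4(−0.6) + 5(+0.4) = -0.4Δₜ = -0.4 × (4/9) × 11360 = -2020 cm⁻¹.
Subtracting, OSPE = -6816 − (-2020) = -4796 cm⁻¹.

-4796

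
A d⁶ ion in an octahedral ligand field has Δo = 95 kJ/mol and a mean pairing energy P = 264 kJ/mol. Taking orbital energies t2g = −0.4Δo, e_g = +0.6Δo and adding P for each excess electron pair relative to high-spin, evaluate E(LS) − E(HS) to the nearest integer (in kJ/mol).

338

In the high-spin limit (t2g^4 e_g^2) the orbital term is -0.4Δo = -38 kJ/mol, with no excess pairing.
For low-spin the configuration is t2g^6 e_g^0: orbital energy -2.4 × 95 = -228 kJ/mol, and 2 additional pairs relative to high-spin add 528 kJ/mol, giving 300 kJ/mol.
E(LS) − E(HS) = 300 − (-38) = 338 kJ/mol.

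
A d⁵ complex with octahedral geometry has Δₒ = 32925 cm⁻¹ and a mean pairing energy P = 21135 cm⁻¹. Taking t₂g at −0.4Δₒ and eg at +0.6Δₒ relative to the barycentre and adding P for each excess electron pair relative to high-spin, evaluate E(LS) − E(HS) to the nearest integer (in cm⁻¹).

-23580

High-spin: t₂g³ eg², CFSE = 0.0Δₒ = 0 cm⁻¹.
Low-spin t₂g⁵ eg⁰ gives -2.0Δₒ = -65850 cm⁻¹, but forming 2 extra pairs costs 2P = 42270 cm⁻¹, so E(LS) = -65850 + 42270 = -23580 cm⁻¹.
E(LS) − E(HS) = -23580 − (0) = -23580 cm⁻¹.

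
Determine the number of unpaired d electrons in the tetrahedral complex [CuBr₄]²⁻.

1

Each Br⁻ contributes -1; 4 × (-1) = -4. With overall charge -2, Cu is in the +2 oxidation state.
Cu is in group 11, so Cu²⁺ is d⁹ (11 − 2 = 9).
With tetrahedral geometry the complex is necessarily high-spin.
Configuration: e^4 t2^5, giving 1 unpaired electron.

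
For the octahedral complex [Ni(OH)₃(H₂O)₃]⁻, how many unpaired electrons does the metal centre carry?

Ligand charges: 3×(-1) from OH⁻ and 3×(+0) from H₂O sum to -3; with overall charge -1, Ni is +2.
Ni sits in group 10; removing 2 electrons leaves Ni²⁺ with 10 − 2 = 8 d electrons.
Configuration: t₂g⁶ eg², giving 2 unpaired electrons.

2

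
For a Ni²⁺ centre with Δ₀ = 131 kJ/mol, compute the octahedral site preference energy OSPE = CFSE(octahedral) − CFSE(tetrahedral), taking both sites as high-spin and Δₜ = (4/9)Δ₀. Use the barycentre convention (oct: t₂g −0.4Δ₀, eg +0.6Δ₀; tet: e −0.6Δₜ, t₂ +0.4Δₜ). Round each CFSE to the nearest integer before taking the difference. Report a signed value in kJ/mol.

Ni sits in group 10; removing 2 electrons leaves Ni²⁺ with 10 − 2 = 8 d electrons.
Octahedral (high-spin): t2g^6 e_g^2, CFSE = 6(−0.4) + 2(+0.6) = -1.2Δ₀ = -1.2 × 131 = -157 kJ/mol.
In a tetrahedral site the filling is e^4 t2^4: CFSE(tet) = -0.8Δₜ = -0.8 × (4/9)(131) = -47 kJ/mol.
OSPE = CFSE(oct) − CFSE(tet) = -157 − (-47) = -110 kJ/mol.

-110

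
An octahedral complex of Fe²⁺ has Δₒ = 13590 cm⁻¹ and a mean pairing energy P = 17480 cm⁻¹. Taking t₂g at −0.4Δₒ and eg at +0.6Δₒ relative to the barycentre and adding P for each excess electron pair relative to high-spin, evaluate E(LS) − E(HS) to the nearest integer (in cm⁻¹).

Group 8 minus oxidation state +2 gives a d⁶ configuration for Fe²⁺.
In the high-spin limit (t₂g⁴ eg²) the orbital term is -0.4Δₒ = -5436 cm⁻¹, with no excess pairing.
Low-spin: t₂g⁶ eg⁰, orbital CFSE = -2.4Δₒ = -32616 cm⁻¹; plus 2 excess pairs × P = +34960 cm⁻¹; total 2344 cm⁻¹.
Thus E(LS) − E(HS) = 7780 cm⁻¹.

7780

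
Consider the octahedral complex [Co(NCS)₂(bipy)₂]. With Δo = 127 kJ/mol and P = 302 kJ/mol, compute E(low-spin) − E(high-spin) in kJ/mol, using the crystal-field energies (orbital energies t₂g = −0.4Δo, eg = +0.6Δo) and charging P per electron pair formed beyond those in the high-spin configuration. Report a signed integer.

Ligand charges: 2×(-1) from NCS⁻ and 2×(+0) from bipy sum to -2; with overall charge +0, Co is +2.
Group 9 minus oxidation state +2 gives a d⁷ configuration for Co²⁺.
In the high-spin limit (t₂g⁵ eg²) the orbital term is -0.8Δo = -102 kJ/mol, with no excess pairing.
Low-spin t₂g⁶ eg¹ gives -1.8Δo = -229 kJ/mol, but forming 1 extra pair costs 1P = 302 kJ/mol, so E(LS) = -229 + 302 = 73 kJ/mol.
The difference is 73 − (-102) = 175 kJ/mol, so high-spin lies lower.

175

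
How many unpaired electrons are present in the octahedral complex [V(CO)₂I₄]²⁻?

Ligand charges: 2×(+0) from CO and 4×(-1) from I⁻ sum to -4; with overall charge -2, V is +2.
V²⁺: group 5, so d-count = 5 − 2 = 3.
Configuration: t₂g³ eg⁰, giving 3 unpaired electrons.

3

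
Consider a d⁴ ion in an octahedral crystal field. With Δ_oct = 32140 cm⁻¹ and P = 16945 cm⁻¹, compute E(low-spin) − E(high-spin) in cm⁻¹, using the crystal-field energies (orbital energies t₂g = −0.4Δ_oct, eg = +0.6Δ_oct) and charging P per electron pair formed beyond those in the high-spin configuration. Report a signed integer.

-15195

High-spin d⁴ fills as t₂g³ eg¹ with CFSE 3(−0.4) + 1(+0.6) = -0.6Δ_oct = -19284 cm⁻¹.
For low-spin the configuration is t₂g⁴ eg⁰: orbital energy -1.6 × 32140 = -51424 cm⁻¹, and 1 additional pair relative to high-spin adds 16945 cm⁻¹, giving -34479 cm⁻¹.
The difference is -34479 − (-19284) = -15195 cm⁻¹, so low-spin lies lower.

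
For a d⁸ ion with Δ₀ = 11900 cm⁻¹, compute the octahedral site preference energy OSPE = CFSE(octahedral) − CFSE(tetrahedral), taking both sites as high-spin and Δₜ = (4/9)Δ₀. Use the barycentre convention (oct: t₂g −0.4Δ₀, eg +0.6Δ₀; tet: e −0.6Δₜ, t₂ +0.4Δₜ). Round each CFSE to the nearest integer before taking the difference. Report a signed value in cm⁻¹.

-10049

Octahedral (high-spin): t2g^6 e_g^2, CFSE = 6(−0.4) + 2(+0.6) = -1.2Δ₀ = -1.2 × 11900 = -14280 cm⁻¹.
Tetrahedral e^4 t2^4 gives -0.8Δₜ = -0.8 × (4/9) × 11900 = -4231 cm⁻¹.
OSPE = -14280 − (-4231) = -10049 cm⁻¹.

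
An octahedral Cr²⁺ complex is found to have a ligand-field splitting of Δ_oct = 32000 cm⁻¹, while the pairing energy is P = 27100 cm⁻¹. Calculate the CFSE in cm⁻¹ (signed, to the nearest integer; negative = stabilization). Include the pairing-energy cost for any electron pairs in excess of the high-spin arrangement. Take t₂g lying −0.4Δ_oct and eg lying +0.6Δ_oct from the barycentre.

Cr is in group 6, so Cr²⁺ is d⁴ (6 − 2 = 4).
Since Δ_oct = 32000 cm⁻¹ > P = 27100 cm⁻¹, the complex adopts the low-spin configuration.
Filling d⁴ accordingly: t₂g⁴ eg⁰.
Orbital CFSE = -1.6Δ_oct = -1.6 × 32000 = -51200 cm⁻¹.
Excess pairs vs high-spin: 1 − 0 = 1; pairing cost = +27100 cm⁻¹.
Net CFSE = -51200 + 27100 = -24100 cm⁻¹.

-24100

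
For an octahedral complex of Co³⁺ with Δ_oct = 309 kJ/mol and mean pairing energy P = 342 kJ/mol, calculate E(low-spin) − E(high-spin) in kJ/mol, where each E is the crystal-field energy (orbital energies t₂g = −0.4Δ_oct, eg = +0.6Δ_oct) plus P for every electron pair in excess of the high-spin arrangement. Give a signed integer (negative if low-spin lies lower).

Co³⁺: group 9, so d-count = 9 − 3 = 6.
High-spin: t₂g⁴ eg², CFSE = -0.4Δ_oct = -124 kJ/mol.
For low-spin the configuration is t₂g⁶ eg⁰: orbital energy -2.4 × 309 = -742 kJ/mol, and 2 additional pairs relative to high-spin add 684 kJ/mol, giving -58 kJ/mol.
E(LS) − E(HS) = -58 − (-124) = 66 kJ/mol.

66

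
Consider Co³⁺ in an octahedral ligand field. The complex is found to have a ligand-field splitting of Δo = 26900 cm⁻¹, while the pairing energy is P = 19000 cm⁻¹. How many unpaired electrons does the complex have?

Co³⁺: group 9, so d-count = 9 − 3 = 6.
Δo > P, so pairing is preferred: the ground state is low-spin.
That gives t₂g⁶ eg⁰.
Unpaired electrons: 0.

0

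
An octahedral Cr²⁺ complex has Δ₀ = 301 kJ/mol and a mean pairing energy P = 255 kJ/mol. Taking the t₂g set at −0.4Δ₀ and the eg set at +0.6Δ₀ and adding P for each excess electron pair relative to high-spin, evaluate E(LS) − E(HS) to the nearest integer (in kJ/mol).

-46

Cr sits in group 6; removing 2 electrons leaves Cr²⁺ with 6 − 2 = 4 d electrons.
High-spin: t₂g³ eg¹, CFSE = -0.6Δ₀ = -181 kJ/mol.
Low-spin t₂g⁴ eg⁰ gives -1.6Δ₀ = -482 kJ/mol, but forming 1 extra pair costs 1P = 255 kJ/mol, so E(LS) = -482 + 255 = -227 kJ/mol.
E(LS) − E(HS) = -227 − (-181) = -46 kJ/mol.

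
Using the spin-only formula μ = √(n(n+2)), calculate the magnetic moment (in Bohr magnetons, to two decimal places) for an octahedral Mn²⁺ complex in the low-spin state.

1.73 Bohr magnetons

Mn²⁺: group 7, so d-count = 7 − 2 = 5.
Configuration: t₂g⁵ eg⁰ → 1 unpaired electron.
μ(spin-only) = √[1(1+2)] = √3 ≈ 1.73 Bohr magnetons.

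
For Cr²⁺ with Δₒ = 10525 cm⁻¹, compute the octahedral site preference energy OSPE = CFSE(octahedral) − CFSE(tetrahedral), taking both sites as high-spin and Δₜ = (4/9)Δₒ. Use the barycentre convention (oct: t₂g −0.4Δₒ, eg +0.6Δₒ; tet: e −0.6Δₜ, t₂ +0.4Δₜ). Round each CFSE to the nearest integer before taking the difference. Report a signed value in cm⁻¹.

Cr²⁺: group 6, so d-count = 6 − 2 = 4.
In an octahedral site d⁴ (HS) is t2g^3 e_g^1, giving CFSE(oct) = -0.6Δₒ = -6315 cm⁻¹.
Tetrahedral e^2 t2^2 gives -0.4Δₜ = -0.4 × (4/9) × 10525 = -1871 cm⁻¹.
Subtracting, OSPE = -6315 − (-1871) = -4444 cm⁻¹.

-4444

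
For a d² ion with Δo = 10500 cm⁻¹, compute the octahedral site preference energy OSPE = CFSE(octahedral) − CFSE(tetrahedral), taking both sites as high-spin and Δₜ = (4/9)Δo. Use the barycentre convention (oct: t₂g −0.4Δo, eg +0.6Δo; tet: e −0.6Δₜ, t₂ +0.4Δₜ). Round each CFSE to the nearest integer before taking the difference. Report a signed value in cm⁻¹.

-2800

In an octahedral site d² (HS) is t2g^2 e_g^0, giving CFSE(oct) = -0.8Δo = -8400 cm⁻¹.
In a tetrahedral site the filling is e^2 t2^0: CFSE(tet) = -1.2Δₜ = -1.2 × (4/9)(10500) = -5600 cm⁻¹.
OSPE = CFSE(oct) − CFSE(tet) = -8400 − (-5600) = -2800 cm⁻¹.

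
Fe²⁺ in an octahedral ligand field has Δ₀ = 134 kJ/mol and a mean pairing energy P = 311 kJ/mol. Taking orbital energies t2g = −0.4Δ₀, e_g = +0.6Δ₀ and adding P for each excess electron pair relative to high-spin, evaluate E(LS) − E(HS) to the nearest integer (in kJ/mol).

Group 8 minus oxidation state +2 gives a d⁶ configuration for Fe²⁺.
High-spin d⁶ fills as t2g^4 e_g^2 with CFSE 4(−0.4) + 2(+0.6) = -0.4Δ₀ = -54 kJ/mol.
Low-spin: t2g^6 e_g^0, orbital CFSE = -2.4Δ₀ = -322 kJ/mol; plus 2 excess pairs × P = +622 kJ/mol; total 300 kJ/mol.
Thus E(LS) − E(HS) = 354 kJ/mol.

354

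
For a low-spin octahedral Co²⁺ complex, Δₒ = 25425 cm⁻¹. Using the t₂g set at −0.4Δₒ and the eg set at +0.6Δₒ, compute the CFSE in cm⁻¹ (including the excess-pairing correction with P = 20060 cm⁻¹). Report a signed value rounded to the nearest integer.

Group 9 minus oxidation state +2 gives a d⁷ configuration for Co²⁺.
Electron filling gives t₂g⁶ eg¹.
The orbital stabilization is -1.8Δₒ = -1.8 × 25425 = -45765 cm⁻¹.
Relative to high-spin t₂g⁵ eg² (2 paired), the low-spin configuration has 1 additional pair, contributing +1 × 20060 = +20060 cm⁻¹.
Overall CFSE = -45765 + 20060 = -25705 cm⁻¹.

-25705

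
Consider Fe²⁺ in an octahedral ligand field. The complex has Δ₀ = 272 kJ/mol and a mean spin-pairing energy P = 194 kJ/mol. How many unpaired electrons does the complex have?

0

Fe²⁺: group 8, so d-count = 8 − 2 = 6.
With Δ₀ > P the complex is low-spin.
That gives t₂g⁶ eg⁰.
Unpaired electrons: 0.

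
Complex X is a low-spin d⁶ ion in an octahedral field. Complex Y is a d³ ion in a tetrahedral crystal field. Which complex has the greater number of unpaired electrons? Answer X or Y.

Y

X: t₂g⁶ eg⁰ → 0 unpaired.
Y: Tetrahedral splitting is small, so the complex is high-spin; e² t₂¹ → 3 unpaired.
So Y has more unpaired electrons.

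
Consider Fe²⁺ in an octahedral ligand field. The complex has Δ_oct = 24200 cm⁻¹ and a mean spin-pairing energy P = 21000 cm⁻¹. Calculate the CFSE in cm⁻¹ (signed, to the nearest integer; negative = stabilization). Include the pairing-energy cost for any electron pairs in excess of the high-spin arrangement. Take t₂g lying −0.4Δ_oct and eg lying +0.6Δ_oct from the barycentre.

-16080

Fe sits in group 8; removing 2 electrons leaves Fe²⁺ with 8 − 2 = 6 d electrons.
Since Δ_oct = 24200 cm⁻¹ > P = 21000 cm⁻¹, the complex adopts the low-spin configuration.
That gives t₂g⁶ eg⁰.
Orbital CFSE = -2.4Δ_oct = -2.4 × 24200 = -58080 cm⁻¹.
Excess pairs vs high-spin: 3 − 1 = 2; pairing cost = +42000 cm⁻¹.
Net CFSE = -58080 + 42000 = -16080 cm⁻¹.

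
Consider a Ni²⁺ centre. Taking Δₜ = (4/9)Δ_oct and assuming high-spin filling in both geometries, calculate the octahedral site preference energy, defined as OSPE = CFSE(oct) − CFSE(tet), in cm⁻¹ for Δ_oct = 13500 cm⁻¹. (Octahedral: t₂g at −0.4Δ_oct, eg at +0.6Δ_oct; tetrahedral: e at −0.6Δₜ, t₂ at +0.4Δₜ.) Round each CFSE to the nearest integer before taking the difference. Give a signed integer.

Ni²⁺: group 10, so d-count = 10 − 2 = 8.
Octahedral (high-spin): t₂g⁶ eg², CFSE = 6(−0.4) + 2(+0.6) = -1.2Δ_oct = -1.2 × 13500 = -16200 cm⁻¹.
In a tetrahedral site the filling is e⁴ t₂⁴: CFSE(tet) = -0.8Δₜ = -0.8 × (4/9)(13500) = -4800 cm⁻¹.
OSPE = CFSE(oct) − CFSE(tet) = -16200 − (-4800) = -11400 cm⁻¹.

-11400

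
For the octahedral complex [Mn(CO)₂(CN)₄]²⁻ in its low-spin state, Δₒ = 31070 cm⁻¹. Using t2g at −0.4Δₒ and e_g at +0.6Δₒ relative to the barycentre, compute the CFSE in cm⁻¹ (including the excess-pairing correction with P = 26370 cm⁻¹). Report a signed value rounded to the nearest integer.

Ligand charges: 2×(+0) from CO and 4×(-1) from CN⁻ sum to -4; with overall charge -2, Mn is +2.
Mn is in group 7, so Mn²⁺ is d⁵ (7 − 2 = 5).
The d⁵ electrons fill as t2g^5 e_g^0.
CFSE(orbital) = 5×(-0.4Δₒ) + 0×(0.6Δₒ) = -2.0Δₒ; with Δₒ = 31070 cm⁻¹ that is -62140 cm⁻¹.
Pairing penalty: 2 pairs vs 0 in the high-spin reference → 2 extra × P = 52740 cm⁻¹.
Combining: -62140 + 52740 = -9400 cm⁻¹.

-9400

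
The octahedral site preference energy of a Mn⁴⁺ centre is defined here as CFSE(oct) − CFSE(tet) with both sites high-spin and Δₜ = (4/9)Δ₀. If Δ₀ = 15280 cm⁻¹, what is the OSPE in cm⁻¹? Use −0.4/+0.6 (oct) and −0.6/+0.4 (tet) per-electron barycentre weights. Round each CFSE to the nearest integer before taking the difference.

Mn is in group 7, so Mn⁴⁺ is d³ (7 − 4 = 3).
In an octahedral site d³ (HS) is t₂g³ eg⁰, giving CFSE(oct) = -1.2Δ₀ = -18336 cm⁻¹.
Tetrahedral: e² t₂¹, CFSE = 2(−0.6) + 1(+0.4) = -0.8Δₜ = -0.8 × (4/9) × 15280 = -5433 cm⁻¹.
Subtracting, OSPE = -18336 − (-5433) = -12903 cm⁻¹.

-12903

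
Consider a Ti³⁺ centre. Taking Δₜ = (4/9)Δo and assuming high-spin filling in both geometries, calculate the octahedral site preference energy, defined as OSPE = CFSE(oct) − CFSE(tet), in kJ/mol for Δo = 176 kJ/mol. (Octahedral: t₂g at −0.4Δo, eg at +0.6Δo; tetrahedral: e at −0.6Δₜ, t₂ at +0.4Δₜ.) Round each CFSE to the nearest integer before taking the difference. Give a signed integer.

-23

Ti is in group 4, so Ti³⁺ is d¹ (4 − 3 = 1).
Octahedral high-spin t₂g¹ eg⁰: CFSE = -0.4 × 176 = -70 kJ/mol.
In a tetrahedral site the filling is e¹ t₂⁰: CFSE(tet) = -0.6Δₜ = -0.6 × (4/9)(176) = -47 kJ/mol.
OSPE = -70 − (-47) = -23 kJ/mol.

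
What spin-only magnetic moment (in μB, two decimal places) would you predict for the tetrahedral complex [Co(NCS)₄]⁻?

4.90 μB

Each NCS⁻ contributes -1; 4 × (-1) = -4. With overall charge -1, Co is in the +3 oxidation state.
Co³⁺: group 9, so d-count = 9 − 3 = 6.
Tetrahedral fields are weak (Δₜ ≈ 4/9 Δₒ), so electrons fill high-spin.
Configuration: e³ t₂³ → 4 unpaired electrons.
μ(spin-only) = √[4(4+2)] = √24 ≈ 4.90 μB.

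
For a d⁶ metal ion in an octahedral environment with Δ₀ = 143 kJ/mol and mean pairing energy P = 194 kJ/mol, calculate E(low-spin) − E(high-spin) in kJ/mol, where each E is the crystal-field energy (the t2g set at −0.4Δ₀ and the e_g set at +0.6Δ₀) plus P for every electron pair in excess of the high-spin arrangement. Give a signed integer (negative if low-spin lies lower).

102

High-spin d⁶ fills as t2g^4 e_g^2 with CFSE 4(−0.4) + 2(+0.6) = -0.4Δ₀ = -57 kJ/mol.
Low-spin t2g^6 e_g^0 gives -2.4Δ₀ = -343 kJ/mol, but forming 2 extra pairs costs 2P = 388 kJ/mol, so E(LS) = -343 + 388 = 45 kJ/mol.
E(LS) − E(HS) = 45 − (-57) = 102 kJ/mol.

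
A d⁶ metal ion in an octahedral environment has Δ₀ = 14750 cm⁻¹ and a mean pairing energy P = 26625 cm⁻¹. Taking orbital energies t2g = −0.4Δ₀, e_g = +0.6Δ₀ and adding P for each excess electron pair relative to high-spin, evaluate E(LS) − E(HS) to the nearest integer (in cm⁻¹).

In the high-spin limit (t2g^4 e_g^2) the orbital term is -0.4Δ₀ = -5900 cm⁻¹, with no excess pairing.
Low-spin t2g^6 e_g^0 gives -2.4Δ₀ = -35400 cm⁻¹, but forming 2 extra pairs costs 2P = 53250 cm⁻¹, so E(LS) = -35400 + 53250 = 17850 cm⁻¹.
E(LS) − E(HS) = 17850 − (-5900) = 23750 cm⁻¹.

23750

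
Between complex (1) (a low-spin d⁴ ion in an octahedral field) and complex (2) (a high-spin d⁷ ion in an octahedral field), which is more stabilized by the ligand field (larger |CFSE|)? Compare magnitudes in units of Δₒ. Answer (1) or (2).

(1)

(1): t2g^4 e_g^0, CFSE = -1.6Δₒ.
(2): t₂g⁵ eg², CFSE = -0.8Δₒ.
So (1) has the larger |CFSE|.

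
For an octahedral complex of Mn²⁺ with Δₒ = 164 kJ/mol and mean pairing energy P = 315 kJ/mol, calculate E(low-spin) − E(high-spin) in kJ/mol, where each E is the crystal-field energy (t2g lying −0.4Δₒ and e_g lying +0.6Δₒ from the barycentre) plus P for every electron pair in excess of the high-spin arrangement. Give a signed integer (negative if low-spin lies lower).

302

Mn²⁺: group 7, so d-count = 7 − 2 = 5.
High-spin: t2g^3 e_g^2, CFSE = 0.0Δₒ = 0 kJ/mol.
Low-spin t2g^5 e_g^0 gives -2.0Δₒ = -328 kJ/mol, but forming 2 extra pairs costs 2P = 630 kJ/mol, so E(LS) = -328 + 630 = 302 kJ/mol.
The difference is 302 − (0) = 302 kJ/mol, so high-spin lies lower.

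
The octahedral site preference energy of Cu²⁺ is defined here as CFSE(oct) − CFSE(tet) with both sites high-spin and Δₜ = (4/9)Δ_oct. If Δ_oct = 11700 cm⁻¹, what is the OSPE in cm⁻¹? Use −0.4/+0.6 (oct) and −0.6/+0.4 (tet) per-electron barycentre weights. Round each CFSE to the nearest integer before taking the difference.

Cu²⁺: group 11, so d-count = 11 − 2 = 9.
In an octahedral site d⁹ (HS) is t₂g⁶ eg³, giving CFSE(oct) = -0.6Δ_oct = -7020 cm⁻¹.
In a tetrahedral site the filling is e⁴ t₂⁵: CFSE(tet) = -0.4Δₜ = -0.4 × (4/9)(11700) = -2080 cm⁻¹.
OSPE = CFSE(oct) − CFSE(tet) = -7020 − (-2080) = -4940 cm⁻¹.

-4940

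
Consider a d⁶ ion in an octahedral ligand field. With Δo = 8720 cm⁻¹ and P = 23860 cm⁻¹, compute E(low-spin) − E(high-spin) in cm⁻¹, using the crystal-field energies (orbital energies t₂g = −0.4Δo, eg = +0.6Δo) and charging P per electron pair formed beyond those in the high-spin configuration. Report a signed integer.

30280

In the high-spin limit (t₂g⁴ eg²) the orbital term is -0.4Δo = -3488 cm⁻¹, with no excess pairing.
For low-spin the configuration is t₂g⁶ eg⁰: orbital energy -2.4 × 8720 = -20928 cm⁻¹, and 2 additional pairs relative to high-spin add 47720 cm⁻¹, giving 26792 cm⁻¹.
Thus E(LS) − E(HS) = 30280 cm⁻¹.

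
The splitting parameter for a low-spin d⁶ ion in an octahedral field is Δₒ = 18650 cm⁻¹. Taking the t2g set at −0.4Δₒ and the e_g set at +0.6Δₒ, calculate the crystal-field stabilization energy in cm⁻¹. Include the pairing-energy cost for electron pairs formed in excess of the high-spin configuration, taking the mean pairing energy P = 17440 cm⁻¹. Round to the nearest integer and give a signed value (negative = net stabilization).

The d⁶ electrons fill as t2g^6 e_g^0.
Orbital CFSE = 6(-0.4) + 0(0.6) = -2.4Δₒ = -2.4 × 18650 = -44760 cm⁻¹.
Pairing penalty: 3 pairs vs 1 in the high-spin reference → 2 extra × P = 34880 cm⁻¹.
Combining: -44760 + 34880 = -9880 cm⁻¹.

-9880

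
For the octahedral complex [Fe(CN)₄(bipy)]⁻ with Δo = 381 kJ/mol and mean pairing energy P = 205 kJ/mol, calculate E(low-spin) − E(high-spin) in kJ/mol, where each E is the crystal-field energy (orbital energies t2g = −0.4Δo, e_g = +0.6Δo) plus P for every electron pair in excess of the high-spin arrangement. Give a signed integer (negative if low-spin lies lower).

Ligand charges: 4×(-1) from CN⁻ and 1×(+0) from bipy sum to -4; with overall charge -1, Fe is +3.
Fe³⁺: group 8, so d-count = 8 − 3 = 5.
High-spin: t2g^3 e_g^2, CFSE = 0.0Δo = 0 kJ/mol.
Low-spin t2g^5 e_g^0 gives -2.0Δo = -762 kJ/mol, but forming 2 extra pairs costs 2P = 410 kJ/mol, so E(LS) = -762 + 410 = -352 kJ/mol.
E(LS) − E(HS) = -352 − (0) = -352 kJ/mol.

-352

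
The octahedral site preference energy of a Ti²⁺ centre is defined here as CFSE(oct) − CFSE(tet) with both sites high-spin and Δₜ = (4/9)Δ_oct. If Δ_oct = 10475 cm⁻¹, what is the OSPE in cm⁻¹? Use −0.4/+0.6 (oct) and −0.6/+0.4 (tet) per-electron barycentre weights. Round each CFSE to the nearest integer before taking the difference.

Ti is in group 4, so Ti²⁺ is d² (4 − 2 = 2).
Octahedral (high-spin): t2g^2 e_g^0, CFSE = 2(−0.4) + 0(+0.6) = -0.8Δ_oct = -0.8 × 10475 = -8380 cm⁻¹.
Tetrahedral: e^2 t2^0, CFSE = 2(−0.6) + 0(+0.4) = -1.2Δₜ = -1.2 × (4/9) × 10475 = -5587 cm⁻¹.
OSPE = CFSE(oct) − CFSE(tet) = -8380 − (-5587) = -2793 cm⁻¹.

-2793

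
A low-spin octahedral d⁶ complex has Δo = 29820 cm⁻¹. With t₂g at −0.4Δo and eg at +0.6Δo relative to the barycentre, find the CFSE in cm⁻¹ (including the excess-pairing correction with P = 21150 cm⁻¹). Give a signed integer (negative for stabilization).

The d⁶ electrons fill as t₂g⁶ eg⁰.
CFSE(orbital) = 6×(-0.4Δo) + 0×(0.6Δo) = -2.4Δo; with Δo = 29820 cm⁻¹ that is -71568 cm⁻¹.
Relative to high-spin t₂g⁴ eg² (1 paired), the low-spin configuration has 2 additional pairs, contributing +2 × 21150 = +42300 cm⁻¹.
Overall CFSE = -71568 + 42300 = -29268 cm⁻¹.

-29268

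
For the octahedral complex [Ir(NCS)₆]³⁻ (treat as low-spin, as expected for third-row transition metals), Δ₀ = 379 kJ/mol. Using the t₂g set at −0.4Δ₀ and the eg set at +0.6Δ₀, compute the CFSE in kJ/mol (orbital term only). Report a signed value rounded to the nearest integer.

Each NCS⁻ contributes -1; 6 × (-1) = -6. With overall charge -3, Ir is in the +3 oxidation state.
Ir³⁺: group 9, so d-count = 9 − 3 = 6.
Electron filling gives t₂g⁶ eg⁰.
CFSE(orbital) = 6×(-0.4Δ₀) + 0×(0.6Δ₀) = -2.4Δ₀; with Δ₀ = 379 kJ/mol that is -910 kJ/mol.

-910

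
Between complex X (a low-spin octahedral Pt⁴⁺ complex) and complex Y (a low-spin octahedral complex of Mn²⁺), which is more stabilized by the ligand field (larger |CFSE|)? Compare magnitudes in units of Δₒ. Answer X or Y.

X

X: Pt is in group 10, so Pt⁴⁺ is d⁶ (10 − 4 = 6); t2g^6 e_g^0, CFSE = -2.4Δₒ.
Y: Mn²⁺: group 7, so d-count = 7 − 2 = 5; t₂g⁵ eg⁰, CFSE = -2.0Δₒ.
So X has the larger |CFSE|.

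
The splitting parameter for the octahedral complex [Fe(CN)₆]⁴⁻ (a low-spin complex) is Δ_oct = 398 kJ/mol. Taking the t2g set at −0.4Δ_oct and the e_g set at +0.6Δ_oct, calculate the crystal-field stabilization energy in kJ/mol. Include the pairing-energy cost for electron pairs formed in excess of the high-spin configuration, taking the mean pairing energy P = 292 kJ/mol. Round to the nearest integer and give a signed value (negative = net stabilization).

-371

Each CN⁻ contributes -1; 6 × (-1) = -6. With overall charge -4, Fe is in the +2 oxidation state.
Fe sits in group 8; removing 2 electrons leaves Fe²⁺ with 8 − 2 = 6 d electrons.
The d⁶ electrons fill as t2g^6 e_g^0.
CFSE(orbital) = 6×(-0.4Δ_oct) + 0×(0.6Δ_oct) = -2.4Δ_oct; with Δ_oct = 398 kJ/mol that is -955 kJ/mol.
High-spin d⁶ would be t2g^4 e_g^2 with 1 pair; low-spin has 3, so 2 excess pairs cost +2P = +584 kJ/mol.
Overall CFSE = -955 + 584 = -371 kJ/mol.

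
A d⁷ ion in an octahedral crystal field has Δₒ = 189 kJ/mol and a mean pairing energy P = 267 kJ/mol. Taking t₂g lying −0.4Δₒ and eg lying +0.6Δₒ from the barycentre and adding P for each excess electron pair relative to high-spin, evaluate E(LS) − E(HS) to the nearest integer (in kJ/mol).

78

In the high-spin limit (t₂g⁵ eg²) the orbital term is -0.8Δₒ = -151 kJ/mol, with no excess pairing.
Low-spin: t₂g⁶ eg¹, orbital CFSE = -1.8Δₒ = -340 kJ/mol; plus 1 excess pair × P = +267 kJ/mol; total -73 kJ/mol.
The difference is -73 − (-151) = 78 kJ/mol, so high-spin lies lower.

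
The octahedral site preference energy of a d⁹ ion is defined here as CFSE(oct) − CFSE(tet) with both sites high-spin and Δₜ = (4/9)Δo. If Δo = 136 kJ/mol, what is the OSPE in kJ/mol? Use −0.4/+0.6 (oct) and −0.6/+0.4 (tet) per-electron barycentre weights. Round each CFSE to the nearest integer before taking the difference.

Octahedral high-spin t₂g⁶ eg³: CFSE = -0.6 × 136 = -82 kJ/mol.
Tetrahedral e⁴ t₂⁵ gives -0.4Δₜ = -0.4 × (4/9) × 136 = -24 kJ/mol.
OSPE = -82 − (-24) = -58 kJ/mol.

-58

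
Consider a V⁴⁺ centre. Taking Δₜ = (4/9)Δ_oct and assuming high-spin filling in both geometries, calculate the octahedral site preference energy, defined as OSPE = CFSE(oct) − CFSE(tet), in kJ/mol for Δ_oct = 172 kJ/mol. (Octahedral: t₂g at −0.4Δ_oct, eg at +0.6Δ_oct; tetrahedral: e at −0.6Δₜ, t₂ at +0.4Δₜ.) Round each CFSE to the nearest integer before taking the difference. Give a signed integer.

-23

V sits in group 5; removing 4 electrons leaves V⁴⁺ with 5 − 4 = 1 d electrons.
In an octahedral site d¹ (HS) is t₂g¹ eg⁰, giving CFSE(oct) = -0.4Δ_oct = -69 kJ/mol.
Tetrahedral: e¹ t₂⁰, CFSE = 1(−0.6) + 0(+0.4) = -0.6Δₜ = -0.6 × (4/9) × 172 = -46 kJ/mol.
OSPE = -69 − (-46) = -23 kJ/mol.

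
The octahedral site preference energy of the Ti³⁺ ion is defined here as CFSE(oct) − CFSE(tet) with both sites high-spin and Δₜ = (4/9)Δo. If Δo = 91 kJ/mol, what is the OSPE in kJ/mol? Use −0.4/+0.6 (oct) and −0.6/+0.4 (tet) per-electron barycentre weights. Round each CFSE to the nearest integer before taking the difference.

Ti is in group 4, so Ti³⁺ is d¹ (4 − 3 = 1).
Octahedral (high-spin): t2g^1 e_g^0, CFSE = 1(−0.4) + 0(+0.6) = -0.4Δo = -0.4 × 91 = -36 kJ/mol.
Tetrahedral e^1 t2^0 gives -0.6Δₜ = -0.6 × (4/9) × 91 = -24 kJ/mol.
OSPE = -36 − (-24) = -12 kJ/mol.

-12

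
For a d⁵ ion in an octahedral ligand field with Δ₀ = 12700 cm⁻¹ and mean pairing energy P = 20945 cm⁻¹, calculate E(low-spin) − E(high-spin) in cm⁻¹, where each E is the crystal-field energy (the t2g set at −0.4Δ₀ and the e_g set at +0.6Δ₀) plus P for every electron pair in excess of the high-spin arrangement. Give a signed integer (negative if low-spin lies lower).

16490

High-spin d⁵ fills as t2g^3 e_g^2 with CFSE 3(−0.4) + 2(+0.6) = 0.0Δ₀ = 0 cm⁻¹.
For low-spin the configuration is t2g^5 e_g^0: orbital energy -2.0 × 12700 = -25400 cm⁻¹, and 2 additional pairs relative to high-spin add 41890 cm⁻¹, giving 16490 cm⁻¹.
E(LS) − E(HS) = 16490 − (0) = 16490 cm⁻¹.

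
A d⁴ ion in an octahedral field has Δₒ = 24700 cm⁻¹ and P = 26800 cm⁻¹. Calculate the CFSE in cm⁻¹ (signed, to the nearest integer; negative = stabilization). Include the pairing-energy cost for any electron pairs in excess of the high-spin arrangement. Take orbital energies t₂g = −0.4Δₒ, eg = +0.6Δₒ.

-14820

Δₒ < P, so pairing is avoided: the ground state is high-spin.
Configuration: t₂g³ eg¹.
Orbital CFSE = -0.6Δₒ = -0.6 × 24700 = -14820 cm⁻¹.
High-spin has no excess pairs, so no pairing correction applies.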